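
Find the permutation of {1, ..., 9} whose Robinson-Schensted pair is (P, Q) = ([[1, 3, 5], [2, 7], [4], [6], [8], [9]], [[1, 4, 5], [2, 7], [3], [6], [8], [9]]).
Reverse RSK: for i = n, n-1, ..., 1, locate i in Q, remove the corresponding corner cell from P, and reverse-bump its entry up through P; the value ejected from row 1 is w(i).

So w = 9 8 2 6 7 4 5 3 1.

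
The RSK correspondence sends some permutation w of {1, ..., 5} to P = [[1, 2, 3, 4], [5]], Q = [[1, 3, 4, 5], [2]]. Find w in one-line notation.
5 1 2 3 4

Reverse the RSK construction: for i from n down to 1, find the cell of Q containing i, remove the entry at that cell from P, and reverse-bump it up through P; the value ejected from row 1 is w(i).

Step i=5: Q has 5 at row 1, column 4; remove that cell from P, ejecting 4. So w(5) = 4. P is now [[1, 2, 3], [5]].
Step i=4: Q has 4 at row 1, column 3; remove that cell from P, ejecting 3. So w(4) = 3. P is now [[1, 2], [5]].
Step i=3: Q has 3 at row 1, column 2; remove that cell from P, ejecting 2. So w(3) = 2. P is now [[1], [5]].
Step i=2: Q has 2 at row 2, column 1; remove 5 from row 2 of P and reverse-bump: 5 enters row 1 and ejects 1. So w(2) = 1. P is now [[5]].
Step i=1: Q has 1 at row 1, column 1; remove that cell from P, ejecting 5. So w(1) = 5. P is now [].

So w = 5 1 2 3 4.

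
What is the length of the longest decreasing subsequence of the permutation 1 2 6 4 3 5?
3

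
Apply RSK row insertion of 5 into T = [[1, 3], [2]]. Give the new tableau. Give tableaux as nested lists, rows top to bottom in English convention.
[[1, 3, 5], [2]]

5 is larger than every entry of row 1, so it is appended to row 1. The new tableau is [[1, 3, 5], [2]].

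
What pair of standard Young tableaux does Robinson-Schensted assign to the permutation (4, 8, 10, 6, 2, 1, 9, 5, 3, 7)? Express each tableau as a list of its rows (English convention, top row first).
Insert each entry of the permutation into P by Schensted row insertion, recording in Q the position of each new cell.

After inserting 4: P = [[4]].
After inserting 8: P = [[4, 8]].
After inserting 10: P = [[4, 8, 10]].
After inserting 6: P = [[4, 6, 10], [8]].
After inserting 2: P = [[2, 6, 10], [4], [8]].
After inserting 1: P = [[1, 6, 10], [2], [4], [8]].
After inserting 9: P = [[1, 6, 9], [2, 10], [4], [8]].
After inserting 5: P = [[1, 5, 9], [2, 6], [4, 10], [8]].
After inserting 3: P = [[1, 3, 9], [2, 5], [4, 6], [8, 10]].
After inserting 7: P = [[1, 3, 7], [2, 5, 9], [4, 6], [8, 10]].

So P = [[1, 3, 7], [2, 5, 9], [4, 6], [8, 10]], Q = [[1, 2, 3], [4, 7, 10], [5, 8], [6, 9]].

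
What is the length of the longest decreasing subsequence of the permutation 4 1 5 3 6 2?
3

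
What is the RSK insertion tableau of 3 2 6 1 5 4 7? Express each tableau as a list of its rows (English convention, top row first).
Insert 3: appended to row 1. P = [[3]].
Insert 2: 2 bumps 3 from row 1; 3 starts row 2. P = [[2], [3]].
Insert 6: appended to row 1. P = [[2, 6], [3]].
Insert 1: 1 bumps 2 from row 1; 2 bumps 3 from row 2; 3 starts row 3. P = [[1, 6], [2], [3]].
Insert 5: 5 bumps 6 from row 1; 6 appends to row 2. P = [[1, 5], [2, 6], [3]].
Insert 4: 4 bumps 5 from row 1; 5 bumps 6 from row 2; 6 appends to row 3. P = [[1, 4], [2, 5], [3, 6]].
Insert 7: appended to row 1. P = [[1, 4, 7], [2, 5], [3, 6]].

So P = [[1, 4, 7], [2, 5], [3, 6]].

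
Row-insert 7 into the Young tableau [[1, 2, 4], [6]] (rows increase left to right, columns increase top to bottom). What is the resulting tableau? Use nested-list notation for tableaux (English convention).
[[1, 2, 4, 7], [6]]

7 is larger than every entry of row 1, so it is appended to row 1. The new tableau is [[1, 2, 4, 7], [6]].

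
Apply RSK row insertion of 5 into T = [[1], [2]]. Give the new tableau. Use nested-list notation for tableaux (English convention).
5 is larger than every entry of row 1, so it is appended to row 1. The new tableau is [[1, 5], [2]].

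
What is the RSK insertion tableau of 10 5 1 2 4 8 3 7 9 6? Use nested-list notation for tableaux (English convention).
Insert 10: appended to row 1. P = [[10]].
Insert 5: 5 bumps 10 from row 1; 10 starts row 2. P = [[5], [10]].
Insert 1: 1 bumps 5 from row 1; 5 bumps 10 from row 2; 10 starts row 3. P = [[1], [5], [10]].
Insert 2: appended to row 1. P = [[1, 2], [5], [10]].
Insert 4: appended to row 1. P = [[1, 2, 4], [5], [10]].
Insert 8: appended to row 1. P = [[1, 2, 4, 8], [5], [10]].
Insert 3: 3 bumps 4 from row 1; 4 bumps 5 from row 2; 5 bumps 10 from row 3; 10 starts row 4. P = [[1, 2, 3, 8], [4], [5], [10]].
Insert 7: 7 bumps 8 from row 1; 8 appends to row 2. P = [[1, 2, 3, 7], [4, 8], [5], [10]].
Insert 9: appended to row 1. P = [[1, 2, 3, 7, 9], [4, 8], [5], [10]].
Insert 6: 6 bumps 7 from row 1; 7 bumps 8 from row 2; 8 appends to row 3. P = [[1, 2, 3, 6, 9], [4, 7], [5, 8], [10]].

So P = [[1, 2, 3, 6, 9], [4, 7], [5, 8], [10]].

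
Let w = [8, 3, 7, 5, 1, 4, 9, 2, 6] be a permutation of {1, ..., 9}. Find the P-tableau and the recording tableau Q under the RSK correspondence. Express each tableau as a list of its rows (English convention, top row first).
P = [[1, 2, 6], [3, 4, 9], [5], [7], [8]], Q = [[1, 3, 7], [2, 6, 9], [4], [5], [8]]

Insert each entry of the permutation into P by Schensted row insertion, recording in Q the position of each new cell.

After inserting 8: P = [[8]].
After inserting 3: P = [[3], [8]].
After inserting 7: P = [[3, 7], [8]].
After inserting 5: P = [[3, 5], [7], [8]].
After inserting 1: P = [[1, 5], [3], [7], [8]].
After inserting 4: P = [[1, 4], [3, 5], [7], [8]].
After inserting 9: P = [[1, 4, 9], [3, 5], [7], [8]].
After inserting 2: P = [[1, 2, 9], [3, 4], [5], [7], [8]].
After inserting 6: P = [[1, 2, 6], [3, 4, 9], [5], [7], [8]].

So P = [[1, 2, 6], [3, 4, 9], [5], [7], [8]], Q = [[1, 3, 7], [2, 6, 9], [4], [5], [8]].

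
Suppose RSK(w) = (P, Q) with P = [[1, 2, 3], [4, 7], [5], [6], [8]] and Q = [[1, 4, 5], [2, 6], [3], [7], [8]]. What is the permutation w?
Reverse RSK: for i = n, n-1, ..., 1, locate i in Q, remove the corresponding corner cell from P, and reverse-bump its entry up through P; the value ejected from row 1 is w(i).

So w = 8 6 1 2 7 5 4 3.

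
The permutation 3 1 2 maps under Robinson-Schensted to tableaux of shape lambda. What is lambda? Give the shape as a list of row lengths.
Row-insert each entry into an empty tableau.

After inserting 3: P = [[3]].
After inserting 1: P = [[1], [3]].
After inserting 2: P = [[1, 2], [3]].

The final insertion tableau P = [[1, 2], [3]] has shape [2, 1].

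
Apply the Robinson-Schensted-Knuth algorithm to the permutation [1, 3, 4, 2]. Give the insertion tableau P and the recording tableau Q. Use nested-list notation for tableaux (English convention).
Insert each entry of the permutation into P by Schensted row insertion, recording in Q the position of each new cell.

After inserting 1: P = [[1]].
After inserting 3: P = [[1, 3]].
After inserting 4: P = [[1, 3, 4]].
After inserting 2: P = [[1, 2, 4], [3]].

So P = [[1, 2, 4], [3]], Q = [[1, 2, 3], [4]].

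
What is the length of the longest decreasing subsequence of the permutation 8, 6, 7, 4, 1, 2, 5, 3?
4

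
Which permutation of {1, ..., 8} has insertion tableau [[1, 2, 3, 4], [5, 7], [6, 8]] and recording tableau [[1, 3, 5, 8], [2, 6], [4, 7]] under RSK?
6 1 5 2 8 7 3 4

Reverse RSK: for i = n, n-1, ..., 1, locate i in Q, remove the corresponding corner cell from P, and reverse-bump its entry up through P; the value ejected from row 1 is w(i).

So w = 6 1 5 2 8 7 3 4.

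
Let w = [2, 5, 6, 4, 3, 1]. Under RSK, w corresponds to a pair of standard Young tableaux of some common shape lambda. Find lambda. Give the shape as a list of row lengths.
[3, 1, 1, 1]

RSK row insertion gives P = [[1, 3, 6], [2], [4], [5]], which has shape [3, 1, 1, 1].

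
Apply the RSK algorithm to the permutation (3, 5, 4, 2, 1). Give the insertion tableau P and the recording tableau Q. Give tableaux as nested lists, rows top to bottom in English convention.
P = [[1, 4], [2], [3], [5]], Q = [[1, 2], [3], [4], [5]]

Insert each entry of the permutation into P by Schensted row insertion, recording in Q the position of each new cell.

After inserting 3: P = [[3]].
After inserting 5: P = [[3, 5]].
After inserting 4: P = [[3, 4], [5]].
After inserting 2: P = [[2, 4], [3], [5]].
After inserting 1: P = [[1, 4], [2], [3], [5]].

So P = [[1, 4], [2], [3], [5]], Q = [[1, 2], [3], [4], [5]].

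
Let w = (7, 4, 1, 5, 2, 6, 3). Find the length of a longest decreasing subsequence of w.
3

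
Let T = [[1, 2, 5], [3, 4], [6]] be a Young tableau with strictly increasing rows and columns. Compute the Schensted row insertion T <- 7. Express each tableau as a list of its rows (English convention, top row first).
7 is larger than every entry of row 1, so it is appended to row 1. The new tableau is [[1, 2, 5, 7], [3, 4], [6]].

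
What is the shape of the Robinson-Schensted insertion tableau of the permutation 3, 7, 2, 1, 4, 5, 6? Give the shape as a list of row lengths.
[4, 2, 1]

Row-insert each entry into an empty tableau.

After inserting 3: P = [[3]].
After inserting 7: P = [[3, 7]].
After inserting 2: P = [[2, 7], [3]].
After inserting 1: P = [[1, 7], [2], [3]].
After inserting 4: P = [[1, 4], [2, 7], [3]].
After inserting 5: P = [[1, 4, 5], [2, 7], [3]].
After inserting 6: P = [[1, 4, 5, 6], [2, 7], [3]].

The final insertion tableau P = [[1, 4, 5, 6], [2, 7], [3]] has shape [4, 2, 1].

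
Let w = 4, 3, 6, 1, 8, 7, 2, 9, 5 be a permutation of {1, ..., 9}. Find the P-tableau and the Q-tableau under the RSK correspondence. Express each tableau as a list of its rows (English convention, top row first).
Insert each entry of the permutation into P by Schensted row insertion, recording in Q the position of each new cell.

Insert 4: appended to row 1. P = [[4]].
Insert 3: 3 bumps 4 from row 1; 4 starts row 2. P = [[3], [4]].
Insert 6: appended to row 1. P = [[3, 6], [4]].
Insert 1: 1 bumps 3 from row 1; 3 bumps 4 from row 2; 4 starts row 3. P = [[1, 6], [3], [4]].
Insert 8: appended to row 1. P = [[1, 6, 8], [3], [4]].
Insert 7: 7 bumps 8 from row 1; 8 appends to row 2. P = [[1, 6, 7], [3, 8], [4]].
Insert 2: 2 bumps 6 from row 1; 6 bumps 8 from row 2; 8 appends to row 3. P = [[1, 2, 7], [3, 6], [4, 8]].
Insert 9: appended to row 1. P = [[1, 2, 7, 9], [3, 6], [4, 8]].
Insert 5: 5 bumps 7 from row 1; 7 appends to row 2. P = [[1, 2, 5, 9], [3, 6, 7], [4, 8]].

So P = [[1, 2, 5, 9], [3, 6, 7], [4, 8]], Q = [[1, 3, 5, 8], [2, 6, 9], [4, 7]].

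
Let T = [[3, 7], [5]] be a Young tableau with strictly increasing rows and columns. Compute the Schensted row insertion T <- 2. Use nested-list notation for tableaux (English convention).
In row 1, 2 replaces 3 (the leftmost entry greater than 2); 3 is bumped to row 2. In row 2, 3 replaces 5 (the leftmost entry greater than 3); 5 is bumped to row 3. 5 starts a new row 3. The new tableau is [[2, 7], [3], [5]].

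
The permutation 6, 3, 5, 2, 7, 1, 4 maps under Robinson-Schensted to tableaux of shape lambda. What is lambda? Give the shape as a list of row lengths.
RSK row insertion gives P = [[1, 4, 7], [2, 5], [3], [6]], which has shape [3, 2, 1, 1].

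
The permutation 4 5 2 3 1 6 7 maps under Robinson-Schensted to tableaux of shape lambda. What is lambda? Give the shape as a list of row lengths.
Row-insert each entry into an empty tableau.

After inserting 4: P = [[4]].
After inserting 5: P = [[4, 5]].
After inserting 2: P = [[2, 5], [4]].
After inserting 3: P = [[2, 3], [4, 5]].
After inserting 1: P = [[1, 3], [2, 5], [4]].
After inserting 6: P = [[1, 3, 6], [2, 5], [4]].
After inserting 7: P = [[1, 3, 6, 7], [2, 5], [4]].

The final insertion tableau P = [[1, 3, 6, 7], [2, 5], [4]] has shape [4, 2, 1].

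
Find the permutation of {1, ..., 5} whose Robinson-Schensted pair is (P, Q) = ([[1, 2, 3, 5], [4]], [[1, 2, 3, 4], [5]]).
Reverse the RSK construction: for i from n down to 1, find the cell of Q containing i, remove the entry at that cell from P, and reverse-bump it up through P; the value ejected from row 1 is w(i).

Step i=5: Q has 5 at row 2, column 1; remove 4 from row 2 of P and reverse-bump: 4 enters row 1 and ejects 3. So w(5) = 3. P is now [[1, 2, 4, 5]].
Step i=4: Q has 4 at row 1, column 4; remove that cell from P, ejecting 5. So w(4) = 5. P is now [[1, 2, 4]].
Step i=3: Q has 3 at row 1, column 3; remove that cell from P, ejecting 4. So w(3) = 4. P is now [[1, 2]].
Step i=2: Q has 2 at row 1, column 2; remove that cell from P, ejecting 2. So w(2) = 2. P is now [[1]].
Step i=1: Q has 1 at row 1, column 1; remove that cell from P, ejecting 1. So w(1) = 1. P is now [].

So w = 1 2 4 5 3.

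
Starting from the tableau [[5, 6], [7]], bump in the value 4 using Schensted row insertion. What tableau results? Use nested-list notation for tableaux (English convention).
In row 1, 4 replaces 5 (the leftmost entry greater than 4); 5 is bumped to row 2. In row 2, 5 replaces 7 (the leftmost entry greater than 5); 7 is bumped to row 3. 7 starts a new row 3. The new tableau is [[4, 6], [5], [7]].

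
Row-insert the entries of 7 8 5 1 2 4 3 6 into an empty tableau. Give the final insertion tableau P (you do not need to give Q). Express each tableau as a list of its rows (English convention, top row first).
P = [[1, 2, 3, 6], [4, 8], [5], [7]]

Insert 7: appended to row 1. P = [[7]].
Insert 8: appended to row 1. P = [[7, 8]].
Insert 5: 5 bumps 7 from row 1; 7 starts row 2. P = [[5, 8], [7]].
Insert 1: 1 bumps 5 from row 1; 5 bumps 7 from row 2; 7 starts row 3. P = [[1, 8], [5], [7]].
Insert 2: 2 bumps 8 from row 1; 8 appends to row 2. P = [[1, 2], [5, 8], [7]].
Insert 4: appended to row 1. P = [[1, 2, 4], [5, 8], [7]].
Insert 3: 3 bumps 4 from row 1; 4 bumps 5 from row 2; 5 bumps 7 from row 3; 7 starts row 4. P = [[1, 2, 3], [4, 8], [5], [7]].
Insert 6: appended to row 1. P = [[1, 2, 3, 6], [4, 8], [5], [7]].

So P = [[1, 2, 3, 6], [4, 8], [5], [7]].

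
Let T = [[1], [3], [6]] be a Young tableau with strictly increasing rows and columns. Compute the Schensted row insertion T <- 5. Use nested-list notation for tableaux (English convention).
[[1, 5], [3], [6]]

5 is larger than every entry of row 1, so it is appended to row 1. The new tableau is [[1, 5], [3], [6]].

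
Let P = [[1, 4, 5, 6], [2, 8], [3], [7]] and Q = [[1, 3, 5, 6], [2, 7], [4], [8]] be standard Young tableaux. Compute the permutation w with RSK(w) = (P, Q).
Reverse RSK: for i = n, n-1, ..., 1, locate i in Q, remove the corresponding corner cell from P, and reverse-bump its entry up through P; the value ejected from row 1 is w(i).

So w = 7 3 4 2 5 8 6 1.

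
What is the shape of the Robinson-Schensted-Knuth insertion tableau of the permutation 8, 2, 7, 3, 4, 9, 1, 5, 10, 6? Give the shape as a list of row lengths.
RSK row insertion gives P = [[1, 3, 4, 5, 6], [2, 9, 10], [7], [8]], which has shape [5, 3, 1, 1].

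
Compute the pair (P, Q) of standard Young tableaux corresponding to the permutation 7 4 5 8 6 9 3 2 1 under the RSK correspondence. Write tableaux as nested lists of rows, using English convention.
P = [[1, 5, 6, 9], [2, 8], [3], [4], [7]], Q = [[1, 3, 4, 6], [2, 5], [7], [8], [9]]

Insert each entry of the permutation into P by Schensted row insertion, recording in Q the position of each new cell.

Insert 7: appended to row 1. P = [[7]], Q = [[1]].
Insert 4: 4 bumps 7 from row 1; 7 starts row 2. P = [[4], [7]], Q = [[1], [2]].
Insert 5: appended to row 1. P = [[4, 5], [7]], Q = [[1, 3], [2]].
Insert 8: appended to row 1. P = [[4, 5, 8], [7]], Q = [[1, 3, 4], [2]].
Insert 6: 6 bumps 8 from row 1; 8 appends to row 2. P = [[4, 5, 6], [7, 8]], Q = [[1, 3, 4], [2, 5]].
Insert 9: appended to row 1. P = [[4, 5, 6, 9], [7, 8]], Q = [[1, 3, 4, 6], [2, 5]].
Insert 3: 3 bumps 4 from row 1; 4 bumps 7 from row 2; 7 starts row 3. P = [[3, 5, 6, 9], [4, 8], [7]], Q = [[1, 3, 4, 6], [2, 5], [7]].
Insert 2: 2 bumps 3 from row 1; 3 bumps 4 from row 2; 4 bumps 7 from row 3; 7 starts row 4. P = [[2, 5, 6, 9], [3, 8], [4], [7]], Q = [[1, 3, 4, 6], [2, 5], [7], [8]].
Insert 1: 1 bumps 2 from row 1; 2 bumps 3 from row 2; 3 bumps 4 from row 3; 4 bumps 7 from row 4; 7 starts row 5. P = [[1, 5, 6, 9], [2, 8], [3], [4], [7]], Q = [[1, 3, 4, 6], [2, 5], [7], [8], [9]].

So P = [[1, 5, 6, 9], [2, 8], [3], [4], [7]], Q = [[1, 3, 4, 6], [2, 5], [7], [8], [9]].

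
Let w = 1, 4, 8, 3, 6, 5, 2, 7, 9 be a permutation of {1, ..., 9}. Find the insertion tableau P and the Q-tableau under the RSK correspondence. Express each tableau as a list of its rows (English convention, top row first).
P = [[1, 2, 5, 7, 9], [3, 6], [4], [8]], Q = [[1, 2, 3, 8, 9], [4, 5], [6], [7]]

Insert each entry of the permutation into P by Schensted row insertion, recording in Q the position of each new cell.

Insert 1: appended to row 1. P = [[1]], Q = [[1]].
Insert 4: appended to row 1. P = [[1, 4]], Q = [[1, 2]].
Insert 8: appended to row 1. P = [[1, 4, 8]], Q = [[1, 2, 3]].
Insert 3: 3 bumps 4 from row 1; 4 starts row 2. P = [[1, 3, 8], [4]], Q = [[1, 2, 3], [4]].
Insert 6: 6 bumps 8 from row 1; 8 appends to row 2. P = [[1, 3, 6], [4, 8]], Q = [[1, 2, 3], [4, 5]].
Insert 5: 5 bumps 6 from row 1; 6 bumps 8 from row 2; 8 starts row 3. P = [[1, 3, 5], [4, 6], [8]], Q = [[1, 2, 3], [4, 5], [6]].
Insert 2: 2 bumps 3 from row 1; 3 bumps 4 from row 2; 4 bumps 8 from row 3; 8 starts row 4. P = [[1, 2, 5], [3, 6], [4], [8]], Q = [[1, 2, 3], [4, 5], [6], [7]].
Insert 7: appended to row 1. P = [[1, 2, 5, 7], [3, 6], [4], [8]], Q = [[1, 2, 3, 8], [4, 5], [6], [7]].
Insert 9: appended to row 1. P = [[1, 2, 5, 7, 9], [3, 6], [4], [8]], Q = [[1, 2, 3, 8, 9], [4, 5], [6], [7]].

So P = [[1, 2, 5, 7, 9], [3, 6], [4], [8]], Q = [[1, 2, 3, 8, 9], [4, 5], [6], [7]].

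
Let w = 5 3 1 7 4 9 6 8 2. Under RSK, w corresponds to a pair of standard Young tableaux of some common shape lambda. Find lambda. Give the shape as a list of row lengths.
RSK row insertion gives P = [[1, 2, 6, 8], [3, 4, 9], [5, 7]], which has shape [4, 3, 2].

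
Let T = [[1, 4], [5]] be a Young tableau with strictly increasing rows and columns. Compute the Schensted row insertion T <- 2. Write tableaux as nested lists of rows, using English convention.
[[1, 2], [4], [5]]

In row 1, 2 replaces 4 (the leftmost entry greater than 2); 4 is bumped to row 2. In row 2, 4 replaces 5 (the leftmost entry greater than 4); 5 is bumped to row 3. 5 starts a new row 3. The new tableau is [[1, 2], [4], [5]].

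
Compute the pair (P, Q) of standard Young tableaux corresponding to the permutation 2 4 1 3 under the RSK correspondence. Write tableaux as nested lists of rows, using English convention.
Insert each entry of the permutation into P by Schensted row insertion, recording in Q the position of each new cell.

Insert 2: appended to row 1. P = [[2]].
Insert 4: appended to row 1. P = [[2, 4]].
Insert 1: 1 bumps 2 from row 1; 2 starts row 2. P = [[1, 4], [2]].
Insert 3: 3 bumps 4 from row 1; 4 appends to row 2. P = [[1, 3], [2, 4]].

So P = [[1, 3], [2, 4]], Q = [[1, 2], [3, 4]].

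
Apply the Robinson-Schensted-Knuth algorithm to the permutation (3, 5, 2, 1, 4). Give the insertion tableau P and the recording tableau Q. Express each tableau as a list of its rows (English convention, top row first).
Insert each entry of the permutation into P by Schensted row insertion, recording in Q the position of each new cell.

Insert 3: appended to row 1. P = [[3]].
Insert 5: appended to row 1. P = [[3, 5]].
Insert 2: 2 bumps 3 from row 1; 3 starts row 2. P = [[2, 5], [3]].
Insert 1: 1 bumps 2 from row 1; 2 bumps 3 from row 2; 3 starts row 3. P = [[1, 5], [2], [3]].
Insert 4: 4 bumps 5 from row 1; 5 appends to row 2. P = [[1, 4], [2, 5], [3]].

So P = [[1, 4], [2, 5], [3]], Q = [[1, 2], [3, 5], [4]].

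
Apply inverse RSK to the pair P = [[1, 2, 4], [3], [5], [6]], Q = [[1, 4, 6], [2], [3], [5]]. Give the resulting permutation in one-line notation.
Reverse the RSK construction: for i from n down to 1, find the cell of Q containing i, remove the entry at that cell from P, and reverse-bump it up through P; the value ejected from row 1 is w(i).

Step i=6: Q has 6 at row 1, column 3; remove that cell from P, ejecting 4. So w(6) = 4. P is now [[1, 2], [3], [5], [6]].
Step i=5: Q has 5 at row 4, column 1; remove 6 from row 4 of P and reverse-bump: 6 enters row 3 and ejects 5; 5 enters row 2 and ejects 3; 3 enters row 1 and ejects 2. So w(5) = 2. P is now [[1, 3], [5], [6]].
Step i=4: Q has 4 at row 1, column 2; remove that cell from P, ejecting 3. So w(4) = 3. P is now [[1], [5], [6]].
Step i=3: Q has 3 at row 3, column 1; remove 6 from row 3 of P and reverse-bump: 6 enters row 2 and ejects 5; 5 enters row 1 and ejects 1. So w(3) = 1. P is now [[5], [6]].
Step i=2: Q has 2 at row 2, column 1; remove 6 from row 2 of P and reverse-bump: 6 enters row 1 and ejects 5. So w(2) = 5. P is now [[6]].
Step i=1: Q has 1 at row 1, column 1; remove that cell from P, ejecting 6. So w(1) = 6. P is now [].

So w = 6 5 1 3 2 4.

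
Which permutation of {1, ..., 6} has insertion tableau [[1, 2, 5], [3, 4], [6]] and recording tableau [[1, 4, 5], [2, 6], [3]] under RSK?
6 3 1 4 5 2

Reverse the RSK construction: for i from n down to 1, find the cell of Q containing i, remove the entry at that cell from P, and reverse-bump it up through P; the value ejected from row 1 is w(i).

Step i=6: Q has 6 at row 2, column 2; remove 4 from row 2 of P and reverse-bump: 4 enters row 1 and ejects 2. So w(6) = 2. P is now [[1, 4, 5], [3], [6]].
Step i=5: Q has 5 at row 1, column 3; remove that cell from P, ejecting 5. So w(5) = 5. P is now [[1, 4], [3], [6]].
Step i=4: Q has 4 at row 1, column 2; remove that cell from P, ejecting 4. So w(4) = 4. P is now [[1], [3], [6]].
Step i=3: Q has 3 at row 3, column 1; remove 6 from row 3 of P and reverse-bump: 6 enters row 2 and ejects 3; 3 enters row 1 and ejects 1. So w(3) = 1. P is now [[3], [6]].
Step i=2: Q has 2 at row 2, column 1; remove 6 from row 2 of P and reverse-bump: 6 enters row 1 and ejects 3. So w(2) = 3. P is now [[6]].
Step i=1: Q has 1 at row 1, column 1; remove that cell from P, ejecting 6. So w(1) = 6. P is now [].

So w = 6 3 1 4 5 2.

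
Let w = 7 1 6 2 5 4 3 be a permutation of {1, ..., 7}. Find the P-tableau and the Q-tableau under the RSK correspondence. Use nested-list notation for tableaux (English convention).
P = [[1, 2, 3], [4], [5], [6], [7]], Q = [[1, 3, 5], [2], [4], [6], [7]]

Insert each entry of the permutation into P by Schensted row insertion, recording in Q the position of each new cell.

After inserting 7: P = [[7]].
After inserting 1: P = [[1], [7]].
After inserting 6: P = [[1, 6], [7]].
After inserting 2: P = [[1, 2], [6], [7]].
After inserting 5: P = [[1, 2, 5], [6], [7]].
After inserting 4: P = [[1, 2, 4], [5], [6], [7]].
After inserting 3: P = [[1, 2, 3], [4], [5], [6], [7]].

So P = [[1, 2, 3], [4], [5], [6], [7]], Q = [[1, 3, 5], [2], [4], [6], [7]].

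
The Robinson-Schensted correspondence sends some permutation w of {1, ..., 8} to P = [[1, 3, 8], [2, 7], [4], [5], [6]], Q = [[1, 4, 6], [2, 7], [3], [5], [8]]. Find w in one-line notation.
Reverse the RSK construction: for i from n down to 1, find the cell of Q containing i, remove the entry at that cell from P, and reverse-bump it up through P; the value ejected from row 1 is w(i).

Step i=8: Q has 8 at row 5, column 1; remove 6 from row 5 of P and reverse-bump: 6 enters row 4 and ejects 5; 5 enters row 3 and ejects 4; 4 enters row 2 and ejects 2; 2 enters row 1 and ejects 1. So w(8) = 1. P is now [[2, 3, 8], [4, 7], [5], [6]].
Step i=7: Q has 7 at row 2, column 2; remove 7 from row 2 of P and reverse-bump: 7 enters row 1 and ejects 3. So w(7) = 3. P is now [[2, 7, 8], [4], [5], [6]].
Step i=6: Q has 6 at row 1, column 3; remove that cell from P, ejecting 8. So w(6) = 8. P is now [[2, 7], [4], [5], [6]].
Step i=5: Q has 5 at row 4, column 1; remove 6 from row 4 of P and reverse-bump: 6 enters row 3 and ejects 5; 5 enters row 2 and ejects 4; 4 enters row 1 and ejects 2. So w(5) = 2. P is now [[4, 7], [5], [6]].
Step i=4: Q has 4 at row 1, column 2; remove that cell from P, ejecting 7. So w(4) = 7. P is now [[4], [5], [6]].
Step i=3: Q has 3 at row 3, column 1; remove 6 from row 3 of P and reverse-bump: 6 enters row 2 and ejects 5; 5 enters row 1 and ejects 4. So w(3) = 4. P is now [[5], [6]].
Step i=2: Q has 2 at row 2, column 1; remove 6 from row 2 of P and reverse-bump: 6 enters row 1 and ejects 5. So w(2) = 5. P is now [[6]].
Step i=1: Q has 1 at row 1, column 1; remove that cell from P, ejecting 6. So w(1) = 6. P is now [].

So w = 6 5 4 7 2 8 3 1.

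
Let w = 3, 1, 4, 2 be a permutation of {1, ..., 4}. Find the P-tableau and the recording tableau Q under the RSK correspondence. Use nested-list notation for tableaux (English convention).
Insert each entry of the permutation into P by Schensted row insertion, recording in Q the position of each new cell.

After inserting 3: P = [[3]].
After inserting 1: P = [[1], [3]].
After inserting 4: P = [[1, 4], [3]].
After inserting 2: P = [[1, 2], [3, 4]].

So P = [[1, 2], [3, 4]], Q = [[1, 3], [2, 4]].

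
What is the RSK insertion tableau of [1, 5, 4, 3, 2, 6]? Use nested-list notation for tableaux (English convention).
P = [[1, 2, 6], [3], [4], [5]]

Insert 1: appended to row 1. P = [[1]].
Insert 5: appended to row 1. P = [[1, 5]].
Insert 4: 4 bumps 5 from row 1; 5 starts row 2. P = [[1, 4], [5]].
Insert 3: 3 bumps 4 from row 1; 4 bumps 5 from row 2; 5 starts row 3. P = [[1, 3], [4], [5]].
Insert 2: 2 bumps 3 from row 1; 3 bumps 4 from row 2; 4 bumps 5 from row 3; 5 starts row 4. P = [[1, 2], [3], [4], [5]].
Insert 6: appended to row 1. P = [[1, 2, 6], [3], [4], [5]].

So P = [[1, 2, 6], [3], [4], [5]].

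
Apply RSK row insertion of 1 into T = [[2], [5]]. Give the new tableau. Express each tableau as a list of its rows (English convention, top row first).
In row 1, 1 replaces 2 (the leftmost entry greater than 1); 2 is bumped to row 2. In row 2, 2 replaces 5 (the leftmost entry greater than 2); 5 is bumped to row 3. 5 starts a new row 3. The new tableau is [[1], [2], [5]].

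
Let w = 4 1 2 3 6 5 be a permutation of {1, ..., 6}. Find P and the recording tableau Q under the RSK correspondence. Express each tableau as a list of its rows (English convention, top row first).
Insert each entry of the permutation into P by Schensted row insertion, recording in Q the position of each new cell.

Insert 4: appended to row 1. P = [[4]], Q = [[1]].
Insert 1: 1 bumps 4 from row 1; 4 starts row 2. P = [[1], [4]], Q = [[1], [2]].
Insert 2: appended to row 1. P = [[1, 2], [4]], Q = [[1, 3], [2]].
Insert 3: appended to row 1. P = [[1, 2, 3], [4]], Q = [[1, 3, 4], [2]].
Insert 6: appended to row 1. P = [[1, 2, 3, 6], [4]], Q = [[1, 3, 4, 5], [2]].
Insert 5: 5 bumps 6 from row 1; 6 appends to row 2. P = [[1, 2, 3, 5], [4, 6]], Q = [[1, 3, 4, 5], [2, 6]].

So P = [[1, 2, 3, 5], [4, 6]], Q = [[1, 3, 4, 5], [2, 6]].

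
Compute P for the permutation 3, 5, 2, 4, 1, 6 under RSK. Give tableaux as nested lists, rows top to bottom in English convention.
P = [[1, 4, 6], [2, 5], [3]]

After inserting 3: P = [[3]].
After inserting 5: P = [[3, 5]].
After inserting 2: P = [[2, 5], [3]].
After inserting 4: P = [[2, 4], [3, 5]].
After inserting 1: P = [[1, 4], [2, 5], [3]].
After inserting 6: P = [[1, 4, 6], [2, 5], [3]].

So P = [[1, 4, 6], [2, 5], [3]].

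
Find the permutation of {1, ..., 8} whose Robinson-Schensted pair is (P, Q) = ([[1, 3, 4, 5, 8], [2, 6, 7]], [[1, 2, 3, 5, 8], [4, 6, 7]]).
2 3 6 1 7 4 5 8

Reverse the RSK construction: for i from n down to 1, find the cell of Q containing i, remove the entry at that cell from P, and reverse-bump it up through P; the value ejected from row 1 is w(i).

Step i=8: Q has 8 at row 1, column 5; remove that cell from P, ejecting 8. So w(8) = 8. P is now [[1, 3, 4, 5], [2, 6, 7]].
Step i=7: Q has 7 at row 2, column 3; remove 7 from row 2 of P and reverse-bump: 7 enters row 1 and ejects 5. So w(7) = 5. P is now [[1, 3, 4, 7], [2, 6]].
Step i=6: Q has 6 at row 2, column 2; remove 6 from row 2 of P and reverse-bump: 6 enters row 1 and ejects 4. So w(6) = 4. P is now [[1, 3, 6, 7], [2]].
Step i=5: Q has 5 at row 1, column 4; remove that cell from P, ejecting 7. So w(5) = 7. P is now [[1, 3, 6], [2]].
Step i=4: Q has 4 at row 2, column 1; remove 2 from row 2 of P and reverse-bump: 2 enters row 1 and ejects 1. So w(4) = 1. P is now [[2, 3, 6]].
Step i=3: Q has 3 at row 1, column 3; remove that cell from P, ejecting 6. So w(3) = 6. P is now [[2, 3]].
Step i=2: Q has 2 at row 1, column 2; remove that cell from P, ejecting 3. So w(2) = 3. P is now [[2]].
Step i=1: Q has 1 at row 1, column 1; remove that cell from P, ejecting 2. So w(1) = 2. P is now [].

So w = 2 3 6 1 7 4 5 8.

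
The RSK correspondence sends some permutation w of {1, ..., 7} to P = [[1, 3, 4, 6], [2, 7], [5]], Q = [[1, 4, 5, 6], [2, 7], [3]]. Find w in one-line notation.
Reverse the RSK construction: for i from n down to 1, find the cell of Q containing i, remove the entry at that cell from P, and reverse-bump it up through P; the value ejected from row 1 is w(i).

Step i=7: Q has 7 at row 2, column 2; remove 7 from row 2 of P and reverse-bump: 7 enters row 1 and ejects 6. So w(7) = 6. P is now [[1, 3, 4, 7], [2], [5]].
Step i=6: Q has 6 at row 1, column 4; remove that cell from P, ejecting 7. So w(6) = 7. P is now [[1, 3, 4], [2], [5]].
Step i=5: Q has 5 at row 1, column 3; remove that cell from P, ejecting 4. So w(5) = 4. P is now [[1, 3], [2], [5]].
Step i=4: Q has 4 at row 1, column 2; remove that cell from P, ejecting 3. So w(4) = 3. P is now [[1], [2], [5]].
Step i=3: Q has 3 at row 3, column 1; remove 5 from row 3 of P and reverse-bump: 5 enters row 2 and ejects 2; 2 enters row 1 and ejects 1. So w(3) = 1. P is now [[2], [5]].
Step i=2: Q has 2 at row 2, column 1; remove 5 from row 2 of P and reverse-bump: 5 enters row 1 and ejects 2. So w(2) = 2. P is now [[5]].
Step i=1: Q has 1 at row 1, column 1; remove that cell from P, ejecting 5. So w(1) = 5. P is now [].

So w = 5 2 1 3 4 7 6.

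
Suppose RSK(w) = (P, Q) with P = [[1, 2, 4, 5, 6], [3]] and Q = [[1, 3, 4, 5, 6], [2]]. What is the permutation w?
3 1 2 4 5 6

Reverse the RSK construction: for i from n down to 1, find the cell of Q containing i, remove the entry at that cell from P, and reverse-bump it up through P; the value ejected from row 1 is w(i).

Step i=6: Q has 6 at row 1, column 5; remove that cell from P, ejecting 6. So w(6) = 6. P is now [[1, 2, 4, 5], [3]].
Step i=5: Q has 5 at row 1, column 4; remove that cell from P, ejecting 5. So w(5) = 5. P is now [[1, 2, 4], [3]].
Step i=4: Q has 4 at row 1, column 3; remove that cell from P, ejecting 4. So w(4) = 4. P is now [[1, 2], [3]].
Step i=3: Q has 3 at row 1, column 2; remove that cell from P, ejecting 2. So w(3) = 2. P is now [[1], [3]].
Step i=2: Q has 2 at row 2, column 1; remove 3 from row 2 of P and reverse-bump: 3 enters row 1 and ejects 1. So w(2) = 1. P is now [[3]].
Step i=1: Q has 1 at row 1, column 1; remove that cell from P, ejecting 3. So w(1) = 3. P is now [].

So w = 3 1 2 4 5 6.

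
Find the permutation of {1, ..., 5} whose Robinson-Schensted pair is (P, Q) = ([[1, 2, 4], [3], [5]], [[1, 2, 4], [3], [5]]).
1 5 3 4 2

Reverse the RSK construction: for i from n down to 1, find the cell of Q containing i, remove the entry at that cell from P, and reverse-bump it up through P; the value ejected from row 1 is w(i).

Step i=5: Q has 5 at row 3, column 1; remove 5 from row 3 of P and reverse-bump: 5 enters row 2 and ejects 3; 3 enters row 1 and ejects 2. So w(5) = 2. P is now [[1, 3, 4], [5]].
Step i=4: Q has 4 at row 1, column 3; remove that cell from P, ejecting 4. So w(4) = 4. P is now [[1, 3], [5]].
Step i=3: Q has 3 at row 2, column 1; remove 5 from row 2 of P and reverse-bump: 5 enters row 1 and ejects 3. So w(3) = 3. P is now [[1, 5]].
Step i=2: Q has 2 at row 1, column 2; remove that cell from P, ejecting 5. So w(2) = 5. P is now [[1]].
Step i=1: Q has 1 at row 1, column 1; remove that cell from P, ejecting 1. So w(1) = 1. P is now [].

So w = 1 5 3 4 2.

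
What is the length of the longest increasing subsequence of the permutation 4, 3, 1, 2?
2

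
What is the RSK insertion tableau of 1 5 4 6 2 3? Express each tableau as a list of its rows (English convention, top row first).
Insert 1: appended to row 1. P = [[1]].
Insert 5: appended to row 1. P = [[1, 5]].
Insert 4: 4 bumps 5 from row 1; 5 starts row 2. P = [[1, 4], [5]].
Insert 6: appended to row 1. P = [[1, 4, 6], [5]].
Insert 2: 2 bumps 4 from row 1; 4 bumps 5 from row 2; 5 starts row 3. P = [[1, 2, 6], [4], [5]].
Insert 3: 3 bumps 6 from row 1; 6 appends to row 2. P = [[1, 2, 3], [4, 6], [5]].

So P = [[1, 2, 3], [4, 6], [5]].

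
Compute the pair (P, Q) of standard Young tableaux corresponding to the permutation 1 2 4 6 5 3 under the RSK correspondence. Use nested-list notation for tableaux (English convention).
P = [[1, 2, 3, 5], [4], [6]], Q = [[1, 2, 3, 4], [5], [6]]

Insert each entry of the permutation into P by Schensted row insertion, recording in Q the position of each new cell.

Insert 1: appended to row 1. P = [[1]].
Insert 2: appended to row 1. P = [[1, 2]].
Insert 4: appended to row 1. P = [[1, 2, 4]].
Insert 6: appended to row 1. P = [[1, 2, 4, 6]].
Insert 5: 5 bumps 6 from row 1; 6 starts row 2. P = [[1, 2, 4, 5], [6]].
Insert 3: 3 bumps 4 from row 1; 4 bumps 6 from row 2; 6 starts row 3. P = [[1, 2, 3, 5], [4], [6]].

So P = [[1, 2, 3, 5], [4], [6]], Q = [[1, 2, 3, 4], [5], [6]].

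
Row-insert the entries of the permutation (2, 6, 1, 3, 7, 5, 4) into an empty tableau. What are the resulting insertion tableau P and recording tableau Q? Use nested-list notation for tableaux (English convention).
P = [[1, 3, 4], [2, 5, 7], [6]], Q = [[1, 2, 5], [3, 4, 6], [7]]

Insert each entry of the permutation into P by Schensted row insertion, recording in Q the position of each new cell.

Insert 2: appended to row 1. P = [[2]].
Insert 6: appended to row 1. P = [[2, 6]].
Insert 1: 1 bumps 2 from row 1; 2 starts row 2. P = [[1, 6], [2]].
Insert 3: 3 bumps 6 from row 1; 6 appends to row 2. P = [[1, 3], [2, 6]].
Insert 7: appended to row 1. P = [[1, 3, 7], [2, 6]].
Insert 5: 5 bumps 7 from row 1; 7 appends to row 2. P = [[1, 3, 5], [2, 6, 7]].
Insert 4: 4 bumps 5 from row 1; 5 bumps 6 from row 2; 6 starts row 3. P = [[1, 3, 4], [2, 5, 7], [6]].

So P = [[1, 3, 4], [2, 5, 7], [6]], Q = [[1, 2, 5], [3, 4, 6], [7]].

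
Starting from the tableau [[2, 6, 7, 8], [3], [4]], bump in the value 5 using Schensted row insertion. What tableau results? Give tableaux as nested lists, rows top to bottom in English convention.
In row 1, 5 replaces 6 (the leftmost entry greater than 5); 6 is bumped to row 2. 6 is appended to row 2. The new tableau is [[2, 5, 7, 8], [3, 6], [4]].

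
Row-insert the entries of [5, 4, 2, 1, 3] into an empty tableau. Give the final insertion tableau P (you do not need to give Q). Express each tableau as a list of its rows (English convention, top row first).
P = [[1, 3], [2], [4], [5]]

Insert 5: appended to row 1. P = [[5]].
Insert 4: 4 bumps 5 from row 1; 5 starts row 2. P = [[4], [5]].
Insert 2: 2 bumps 4 from row 1; 4 bumps 5 from row 2; 5 starts row 3. P = [[2], [4], [5]].
Insert 1: 1 bumps 2 from row 1; 2 bumps 4 from row 2; 4 bumps 5 from row 3; 5 starts row 4. P = [[1], [2], [4], [5]].
Insert 3: appended to row 1. P = [[1, 3], [2], [4], [5]].

So P = [[1, 3], [2], [4], [5]].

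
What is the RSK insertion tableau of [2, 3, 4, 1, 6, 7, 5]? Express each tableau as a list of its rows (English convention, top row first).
Insert 2: appended to row 1. P = [[2]].
Insert 3: appended to row 1. P = [[2, 3]].
Insert 4: appended to row 1. P = [[2, 3, 4]].
Insert 1: 1 bumps 2 from row 1; 2 starts row 2. P = [[1, 3, 4], [2]].
Insert 6: appended to row 1. P = [[1, 3, 4, 6], [2]].
Insert 7: appended to row 1. P = [[1, 3, 4, 6, 7], [2]].
Insert 5: 5 bumps 6 from row 1; 6 appends to row 2. P = [[1, 3, 4, 5, 7], [2, 6]].

So P = [[1, 3, 4, 5, 7], [2, 6]].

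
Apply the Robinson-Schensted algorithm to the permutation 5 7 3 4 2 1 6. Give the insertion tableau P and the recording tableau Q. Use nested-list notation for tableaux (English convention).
Insert each entry of the permutation into P by Schensted row insertion, recording in Q the position of each new cell.

After inserting 5: P = [[5]].
After inserting 7: P = [[5, 7]].
After inserting 3: P = [[3, 7], [5]].
After inserting 4: P = [[3, 4], [5, 7]].
After inserting 2: P = [[2, 4], [3, 7], [5]].
After inserting 1: P = [[1, 4], [2, 7], [3], [5]].
After inserting 6: P = [[1, 4, 6], [2, 7], [3], [5]].

So P = [[1, 4, 6], [2, 7], [3], [5]], Q = [[1, 2, 7], [3, 4], [5], [6]].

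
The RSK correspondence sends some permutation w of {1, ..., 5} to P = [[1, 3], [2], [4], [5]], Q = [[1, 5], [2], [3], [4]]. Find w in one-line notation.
5 4 2 1 3

Reverse the RSK construction: for i from n down to 1, find the cell of Q containing i, remove the entry at that cell from P, and reverse-bump it up through P; the value ejected from row 1 is w(i).

Step i=5: Q has 5 at row 1, column 2; remove that cell from P, ejecting 3. So w(5) = 3. P is now [[1], [2], [4], [5]].
Step i=4: Q has 4 at row 4, column 1; remove 5 from row 4 of P and reverse-bump: 5 enters row 3 and ejects 4; 4 enters row 2 and ejects 2; 2 enters row 1 and ejects 1. So w(4) = 1. P is now [[2], [4], [5]].
Step i=3: Q has 3 at row 3, column 1; remove 5 from row 3 of P and reverse-bump: 5 enters row 2 and ejects 4; 4 enters row 1 and ejects 2. So w(3) = 2. P is now [[4], [5]].
Step i=2: Q has 2 at row 2, column 1; remove 5 from row 2 of P and reverse-bump: 5 enters row 1 and ejects 4. So w(2) = 4. P is now [[5]].
Step i=1: Q has 1 at row 1, column 1; remove that cell from P, ejecting 5. So w(1) = 5. P is now [].

So w = 5 4 2 1 3.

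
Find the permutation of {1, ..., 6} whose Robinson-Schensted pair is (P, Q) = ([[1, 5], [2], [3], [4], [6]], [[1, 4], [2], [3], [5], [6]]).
Reverse the RSK construction: for i from n down to 1, find the cell of Q containing i, remove the entry at that cell from P, and reverse-bump it up through P; the value ejected from row 1 is w(i).

Step i=6: Q has 6 at row 5, column 1; remove 6 from row 5 of P and reverse-bump: 6 enters row 4 and ejects 4; 4 enters row 3 and ejects 3; 3 enters row 2 and ejects 2; 2 enters row 1 and ejects 1. So w(6) = 1. P is now [[2, 5], [3], [4], [6]].
Step i=5: Q has 5 at row 4, column 1; remove 6 from row 4 of P and reverse-bump: 6 enters row 3 and ejects 4; 4 enters row 2 and ejects 3; 3 enters row 1 and ejects 2. So w(5) = 2. P is now [[3, 5], [4], [6]].
Step i=4: Q has 4 at row 1, column 2; remove that cell from P, ejecting 5. So w(4) = 5. P is now [[3], [4], [6]].
Step i=3: Q has 3 at row 3, column 1; remove 6 from row 3 of P and reverse-bump: 6 enters row 2 and ejects 4; 4 enters row 1 and ejects 3. So w(3) = 3. P is now [[4], [6]].
Step i=2: Q has 2 at row 2, column 1; remove 6 from row 2 of P and reverse-bump: 6 enters row 1 and ejects 4. So w(2) = 4. P is now [[6]].
Step i=1: Q has 1 at row 1, column 1; remove that cell from P, ejecting 6. So w(1) = 6. P is now [].

So w = 6 4 3 5 2 1.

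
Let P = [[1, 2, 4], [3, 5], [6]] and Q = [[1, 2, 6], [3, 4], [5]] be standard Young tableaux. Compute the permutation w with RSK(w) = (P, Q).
3 6 1 5 2 4

Reverse the RSK construction: for i from n down to 1, find the cell of Q containing i, remove the entry at that cell from P, and reverse-bump it up through P; the value ejected from row 1 is w(i).

Step i=6: Q has 6 at row 1, column 3; remove that cell from P, ejecting 4. So w(6) = 4. P is now [[1, 2], [3, 5], [6]].
Step i=5: Q has 5 at row 3, column 1; remove 6 from row 3 of P and reverse-bump: 6 enters row 2 and ejects 5; 5 enters row 1 and ejects 2. So w(5) = 2. P is now [[1, 5], [3, 6]].
Step i=4: Q has 4 at row 2, column 2; remove 6 from row 2 of P and reverse-bump: 6 enters row 1 and ejects 5. So w(4) = 5. P is now [[1, 6], [3]].
Step i=3: Q has 3 at row 2, column 1; remove 3 from row 2 of P and reverse-bump: 3 enters row 1 and ejects 1. So w(3) = 1. P is now [[3, 6]].
Step i=2: Q has 2 at row 1, column 2; remove that cell from P, ejecting 6. So w(2) = 6. P is now [[3]].
Step i=1: Q has 1 at row 1, column 1; remove that cell from P, ejecting 3. So w(1) = 3. P is now [].

So w = 3 6 1 5 2 4.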